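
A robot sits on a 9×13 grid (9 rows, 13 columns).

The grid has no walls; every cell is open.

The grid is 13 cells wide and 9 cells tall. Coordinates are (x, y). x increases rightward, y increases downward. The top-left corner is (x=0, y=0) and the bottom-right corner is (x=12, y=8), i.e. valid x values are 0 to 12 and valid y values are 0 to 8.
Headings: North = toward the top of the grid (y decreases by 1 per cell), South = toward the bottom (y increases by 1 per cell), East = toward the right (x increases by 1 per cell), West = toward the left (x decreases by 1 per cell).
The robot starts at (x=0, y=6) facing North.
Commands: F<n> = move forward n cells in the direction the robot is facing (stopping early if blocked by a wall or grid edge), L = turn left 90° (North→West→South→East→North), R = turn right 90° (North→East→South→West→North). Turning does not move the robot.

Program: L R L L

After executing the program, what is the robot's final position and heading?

Answer: Final position: (x=0, y=6), facing South

Derivation:
Start: (x=0, y=6), facing North
  L: turn left, now facing West
  R: turn right, now facing North
  L: turn left, now facing West
  L: turn left, now facing South
Final: (x=0, y=6), facing South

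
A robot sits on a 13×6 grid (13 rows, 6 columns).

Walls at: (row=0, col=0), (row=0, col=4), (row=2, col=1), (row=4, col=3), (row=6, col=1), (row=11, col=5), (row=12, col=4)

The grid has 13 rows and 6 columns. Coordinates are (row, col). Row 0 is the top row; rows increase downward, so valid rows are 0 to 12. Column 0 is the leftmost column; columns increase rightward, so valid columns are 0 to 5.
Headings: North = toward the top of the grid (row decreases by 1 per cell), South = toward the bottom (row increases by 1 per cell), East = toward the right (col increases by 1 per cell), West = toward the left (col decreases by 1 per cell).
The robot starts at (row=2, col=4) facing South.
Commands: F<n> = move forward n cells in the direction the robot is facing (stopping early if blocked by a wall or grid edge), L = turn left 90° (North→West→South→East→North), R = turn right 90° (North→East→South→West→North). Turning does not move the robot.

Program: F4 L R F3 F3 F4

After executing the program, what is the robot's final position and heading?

Start: (row=2, col=4), facing South
  F4: move forward 4, now at (row=6, col=4)
  L: turn left, now facing East
  R: turn right, now facing South
  F3: move forward 3, now at (row=9, col=4)
  F3: move forward 2/3 (blocked), now at (row=11, col=4)
  F4: move forward 0/4 (blocked), now at (row=11, col=4)
Final: (row=11, col=4), facing South

Answer: Final position: (row=11, col=4), facing South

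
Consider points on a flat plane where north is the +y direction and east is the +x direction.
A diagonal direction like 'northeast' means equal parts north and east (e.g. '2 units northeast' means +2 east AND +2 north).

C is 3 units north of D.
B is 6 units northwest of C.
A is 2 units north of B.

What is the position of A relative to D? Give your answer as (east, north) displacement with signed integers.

Place D at the origin (east=0, north=0).
  C is 3 units north of D: delta (east=+0, north=+3); C at (east=0, north=3).
  B is 6 units northwest of C: delta (east=-6, north=+6); B at (east=-6, north=9).
  A is 2 units north of B: delta (east=+0, north=+2); A at (east=-6, north=11).
Therefore A relative to D: (east=-6, north=11).

Answer: A is at (east=-6, north=11) relative to D.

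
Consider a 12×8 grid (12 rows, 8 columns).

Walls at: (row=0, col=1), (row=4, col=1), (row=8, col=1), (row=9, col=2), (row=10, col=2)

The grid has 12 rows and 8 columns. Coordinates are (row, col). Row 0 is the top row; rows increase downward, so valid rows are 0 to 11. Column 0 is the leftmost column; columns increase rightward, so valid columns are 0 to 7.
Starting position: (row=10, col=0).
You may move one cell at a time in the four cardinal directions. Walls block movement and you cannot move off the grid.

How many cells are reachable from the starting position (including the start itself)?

Answer: Reachable cells: 91

Derivation:
BFS flood-fill from (row=10, col=0):
  Distance 0: (row=10, col=0)
  Distance 1: (row=9, col=0), (row=10, col=1), (row=11, col=0)
  Distance 2: (row=8, col=0), (row=9, col=1), (row=11, col=1)
  Distance 3: (row=7, col=0), (row=11, col=2)
  Distance 4: (row=6, col=0), (row=7, col=1), (row=11, col=3)
  Distance 5: (row=5, col=0), (row=6, col=1), (row=7, col=2), (row=10, col=3), (row=11, col=4)
  Distance 6: (row=4, col=0), (row=5, col=1), (row=6, col=2), (row=7, col=3), (row=8, col=2), (row=9, col=3), (row=10, col=4), (row=11, col=5)
  Distance 7: (row=3, col=0), (row=5, col=2), (row=6, col=3), (row=7, col=4), (row=8, col=3), (row=9, col=4), (row=10, col=5), (row=11, col=6)
  Distance 8: (row=2, col=0), (row=3, col=1), (row=4, col=2), (row=5, col=3), (row=6, col=4), (row=7, col=5), (row=8, col=4), (row=9, col=5), (row=10, col=6), (row=11, col=7)
  Distance 9: (row=1, col=0), (row=2, col=1), (row=3, col=2), (row=4, col=3), (row=5, col=4), (row=6, col=5), (row=7, col=6), (row=8, col=5), (row=9, col=6), (row=10, col=7)
  Distance 10: (row=0, col=0), (row=1, col=1), (row=2, col=2), (row=3, col=3), (row=4, col=4), (row=5, col=5), (row=6, col=6), (row=7, col=7), (row=8, col=6), (row=9, col=7)
  Distance 11: (row=1, col=2), (row=2, col=3), (row=3, col=4), (row=4, col=5), (row=5, col=6), (row=6, col=7), (row=8, col=7)
  Distance 12: (row=0, col=2), (row=1, col=3), (row=2, col=4), (row=3, col=5), (row=4, col=6), (row=5, col=7)
  Distance 13: (row=0, col=3), (row=1, col=4), (row=2, col=5), (row=3, col=6), (row=4, col=7)
  Distance 14: (row=0, col=4), (row=1, col=5), (row=2, col=6), (row=3, col=7)
  Distance 15: (row=0, col=5), (row=1, col=6), (row=2, col=7)
  Distance 16: (row=0, col=6), (row=1, col=7)
  Distance 17: (row=0, col=7)
Total reachable: 91 (grid has 91 open cells total)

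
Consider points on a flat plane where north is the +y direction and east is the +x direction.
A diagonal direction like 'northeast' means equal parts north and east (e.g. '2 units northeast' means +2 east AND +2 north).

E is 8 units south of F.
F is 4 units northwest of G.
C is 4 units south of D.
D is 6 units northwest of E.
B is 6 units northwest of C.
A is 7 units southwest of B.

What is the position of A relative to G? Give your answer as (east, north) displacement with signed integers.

Place G at the origin (east=0, north=0).
  F is 4 units northwest of G: delta (east=-4, north=+4); F at (east=-4, north=4).
  E is 8 units south of F: delta (east=+0, north=-8); E at (east=-4, north=-4).
  D is 6 units northwest of E: delta (east=-6, north=+6); D at (east=-10, north=2).
  C is 4 units south of D: delta (east=+0, north=-4); C at (east=-10, north=-2).
  B is 6 units northwest of C: delta (east=-6, north=+6); B at (east=-16, north=4).
  A is 7 units southwest of B: delta (east=-7, north=-7); A at (east=-23, north=-3).
Therefore A relative to G: (east=-23, north=-3).

Answer: A is at (east=-23, north=-3) relative to G.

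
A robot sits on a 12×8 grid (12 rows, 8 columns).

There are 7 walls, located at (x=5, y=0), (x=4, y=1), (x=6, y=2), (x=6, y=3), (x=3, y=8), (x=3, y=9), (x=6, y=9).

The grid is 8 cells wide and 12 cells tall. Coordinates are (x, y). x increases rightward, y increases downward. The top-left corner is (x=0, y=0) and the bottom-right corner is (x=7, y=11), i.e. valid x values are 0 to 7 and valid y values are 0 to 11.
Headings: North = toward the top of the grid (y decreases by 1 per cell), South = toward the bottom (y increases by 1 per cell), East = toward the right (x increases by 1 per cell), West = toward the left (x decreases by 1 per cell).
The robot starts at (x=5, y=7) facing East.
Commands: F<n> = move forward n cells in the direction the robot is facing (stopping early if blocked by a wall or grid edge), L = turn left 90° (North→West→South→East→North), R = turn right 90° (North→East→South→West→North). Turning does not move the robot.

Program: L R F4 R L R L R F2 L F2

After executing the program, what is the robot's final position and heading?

Start: (x=5, y=7), facing East
  L: turn left, now facing North
  R: turn right, now facing East
  F4: move forward 2/4 (blocked), now at (x=7, y=7)
  R: turn right, now facing South
  L: turn left, now facing East
  R: turn right, now facing South
  L: turn left, now facing East
  R: turn right, now facing South
  F2: move forward 2, now at (x=7, y=9)
  L: turn left, now facing East
  F2: move forward 0/2 (blocked), now at (x=7, y=9)
Final: (x=7, y=9), facing East

Answer: Final position: (x=7, y=9), facing East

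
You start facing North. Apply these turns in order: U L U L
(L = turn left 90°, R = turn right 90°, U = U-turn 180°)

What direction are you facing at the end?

Answer: Final heading: South

Derivation:
Start: North
  U (U-turn (180°)) -> South
  L (left (90° counter-clockwise)) -> East
  U (U-turn (180°)) -> West
  L (left (90° counter-clockwise)) -> South
Final: South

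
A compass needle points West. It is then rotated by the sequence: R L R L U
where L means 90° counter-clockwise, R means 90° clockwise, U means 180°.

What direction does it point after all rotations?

Answer: Final heading: East

Derivation:
Start: West
  R (right (90° clockwise)) -> North
  L (left (90° counter-clockwise)) -> West
  R (right (90° clockwise)) -> North
  L (left (90° counter-clockwise)) -> West
  U (U-turn (180°)) -> East
Final: East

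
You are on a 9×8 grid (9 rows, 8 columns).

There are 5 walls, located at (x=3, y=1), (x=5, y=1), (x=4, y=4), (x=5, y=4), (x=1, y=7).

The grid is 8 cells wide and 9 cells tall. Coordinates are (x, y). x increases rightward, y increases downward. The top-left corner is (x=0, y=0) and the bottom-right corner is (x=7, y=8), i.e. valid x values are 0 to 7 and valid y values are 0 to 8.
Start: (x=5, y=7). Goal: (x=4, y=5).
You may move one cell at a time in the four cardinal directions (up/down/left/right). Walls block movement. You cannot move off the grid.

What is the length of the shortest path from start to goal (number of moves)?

BFS from (x=5, y=7) until reaching (x=4, y=5):
  Distance 0: (x=5, y=7)
  Distance 1: (x=5, y=6), (x=4, y=7), (x=6, y=7), (x=5, y=8)
  Distance 2: (x=5, y=5), (x=4, y=6), (x=6, y=6), (x=3, y=7), (x=7, y=7), (x=4, y=8), (x=6, y=8)
  Distance 3: (x=4, y=5), (x=6, y=5), (x=3, y=6), (x=7, y=6), (x=2, y=7), (x=3, y=8), (x=7, y=8)  <- goal reached here
One shortest path (3 moves): (x=5, y=7) -> (x=4, y=7) -> (x=4, y=6) -> (x=4, y=5)

Answer: Shortest path length: 3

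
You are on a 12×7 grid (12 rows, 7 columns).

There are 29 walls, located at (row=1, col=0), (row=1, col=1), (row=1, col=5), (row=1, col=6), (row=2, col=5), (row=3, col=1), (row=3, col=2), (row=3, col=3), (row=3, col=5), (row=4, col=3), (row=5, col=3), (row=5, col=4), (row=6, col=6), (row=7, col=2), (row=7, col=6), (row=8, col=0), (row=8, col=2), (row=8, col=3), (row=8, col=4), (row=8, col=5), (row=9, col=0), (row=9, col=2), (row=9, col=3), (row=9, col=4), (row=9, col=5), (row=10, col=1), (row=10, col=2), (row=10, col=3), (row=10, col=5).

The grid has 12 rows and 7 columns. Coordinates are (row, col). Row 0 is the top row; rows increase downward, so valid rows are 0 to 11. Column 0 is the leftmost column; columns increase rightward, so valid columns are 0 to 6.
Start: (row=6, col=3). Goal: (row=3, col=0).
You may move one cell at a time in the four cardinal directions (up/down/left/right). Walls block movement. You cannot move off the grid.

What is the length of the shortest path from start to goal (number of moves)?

BFS from (row=6, col=3) until reaching (row=3, col=0):
  Distance 0: (row=6, col=3)
  Distance 1: (row=6, col=2), (row=6, col=4), (row=7, col=3)
  Distance 2: (row=5, col=2), (row=6, col=1), (row=6, col=5), (row=7, col=4)
  Distance 3: (row=4, col=2), (row=5, col=1), (row=5, col=5), (row=6, col=0), (row=7, col=1), (row=7, col=5)
  Distance 4: (row=4, col=1), (row=4, col=5), (row=5, col=0), (row=5, col=6), (row=7, col=0), (row=8, col=1)
  Distance 5: (row=4, col=0), (row=4, col=4), (row=4, col=6), (row=9, col=1)
  Distance 6: (row=3, col=0), (row=3, col=4), (row=3, col=6)  <- goal reached here
One shortest path (6 moves): (row=6, col=3) -> (row=6, col=2) -> (row=6, col=1) -> (row=6, col=0) -> (row=5, col=0) -> (row=4, col=0) -> (row=3, col=0)

Answer: Shortest path length: 6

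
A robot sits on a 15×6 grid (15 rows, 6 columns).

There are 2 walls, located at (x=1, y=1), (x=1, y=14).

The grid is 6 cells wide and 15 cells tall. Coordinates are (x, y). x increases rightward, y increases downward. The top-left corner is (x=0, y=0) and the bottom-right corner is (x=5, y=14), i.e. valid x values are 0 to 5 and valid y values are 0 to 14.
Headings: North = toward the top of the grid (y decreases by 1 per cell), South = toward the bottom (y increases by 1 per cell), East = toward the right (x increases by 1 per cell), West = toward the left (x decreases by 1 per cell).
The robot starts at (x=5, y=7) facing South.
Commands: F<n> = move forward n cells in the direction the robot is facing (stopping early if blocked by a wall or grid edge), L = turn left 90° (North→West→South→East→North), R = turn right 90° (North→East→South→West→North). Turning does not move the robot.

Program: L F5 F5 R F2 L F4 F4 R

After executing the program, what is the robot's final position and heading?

Start: (x=5, y=7), facing South
  L: turn left, now facing East
  F5: move forward 0/5 (blocked), now at (x=5, y=7)
  F5: move forward 0/5 (blocked), now at (x=5, y=7)
  R: turn right, now facing South
  F2: move forward 2, now at (x=5, y=9)
  L: turn left, now facing East
  F4: move forward 0/4 (blocked), now at (x=5, y=9)
  F4: move forward 0/4 (blocked), now at (x=5, y=9)
  R: turn right, now facing South
Final: (x=5, y=9), facing South

Answer: Final position: (x=5, y=9), facing South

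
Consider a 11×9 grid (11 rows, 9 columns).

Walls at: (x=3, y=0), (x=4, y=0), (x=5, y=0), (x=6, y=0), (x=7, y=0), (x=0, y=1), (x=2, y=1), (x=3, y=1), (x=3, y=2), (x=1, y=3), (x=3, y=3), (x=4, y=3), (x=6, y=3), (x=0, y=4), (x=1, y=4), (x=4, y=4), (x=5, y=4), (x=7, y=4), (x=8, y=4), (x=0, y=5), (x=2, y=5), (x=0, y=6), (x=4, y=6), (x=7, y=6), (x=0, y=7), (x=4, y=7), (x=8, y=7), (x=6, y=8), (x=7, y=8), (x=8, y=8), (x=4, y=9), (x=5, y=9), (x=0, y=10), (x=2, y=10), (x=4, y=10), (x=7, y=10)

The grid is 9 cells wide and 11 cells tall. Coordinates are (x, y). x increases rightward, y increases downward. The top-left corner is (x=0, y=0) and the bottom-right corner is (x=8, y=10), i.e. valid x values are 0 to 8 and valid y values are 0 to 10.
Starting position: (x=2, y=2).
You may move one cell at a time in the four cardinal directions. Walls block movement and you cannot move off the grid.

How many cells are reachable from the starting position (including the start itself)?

Answer: Reachable cells: 43

Derivation:
BFS flood-fill from (x=2, y=2):
  Distance 0: (x=2, y=2)
  Distance 1: (x=1, y=2), (x=2, y=3)
  Distance 2: (x=1, y=1), (x=0, y=2), (x=2, y=4)
  Distance 3: (x=1, y=0), (x=0, y=3), (x=3, y=4)
  Distance 4: (x=0, y=0), (x=2, y=0), (x=3, y=5)
  Distance 5: (x=4, y=5), (x=3, y=6)
  Distance 6: (x=5, y=5), (x=2, y=6), (x=3, y=7)
  Distance 7: (x=6, y=5), (x=1, y=6), (x=5, y=6), (x=2, y=7), (x=3, y=8)
  Distance 8: (x=6, y=4), (x=1, y=5), (x=7, y=5), (x=6, y=6), (x=1, y=7), (x=5, y=7), (x=2, y=8), (x=4, y=8), (x=3, y=9)
  Distance 9: (x=8, y=5), (x=6, y=7), (x=1, y=8), (x=5, y=8), (x=2, y=9), (x=3, y=10)
  Distance 10: (x=8, y=6), (x=7, y=7), (x=0, y=8), (x=1, y=9)
  Distance 11: (x=0, y=9), (x=1, y=10)
Total reachable: 43 (grid has 63 open cells total)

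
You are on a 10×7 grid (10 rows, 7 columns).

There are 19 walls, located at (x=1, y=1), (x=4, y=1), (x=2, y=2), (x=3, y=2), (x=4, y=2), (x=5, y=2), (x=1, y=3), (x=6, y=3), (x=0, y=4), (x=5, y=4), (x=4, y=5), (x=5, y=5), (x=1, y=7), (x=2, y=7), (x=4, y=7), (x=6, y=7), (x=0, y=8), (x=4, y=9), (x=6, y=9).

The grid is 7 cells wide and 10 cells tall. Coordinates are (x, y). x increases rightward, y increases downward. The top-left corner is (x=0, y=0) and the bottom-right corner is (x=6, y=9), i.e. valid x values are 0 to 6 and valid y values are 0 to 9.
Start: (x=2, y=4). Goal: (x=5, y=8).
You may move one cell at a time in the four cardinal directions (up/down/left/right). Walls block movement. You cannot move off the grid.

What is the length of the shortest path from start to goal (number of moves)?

BFS from (x=2, y=4) until reaching (x=5, y=8):
  Distance 0: (x=2, y=4)
  Distance 1: (x=2, y=3), (x=1, y=4), (x=3, y=4), (x=2, y=5)
  Distance 2: (x=3, y=3), (x=4, y=4), (x=1, y=5), (x=3, y=5), (x=2, y=6)
  Distance 3: (x=4, y=3), (x=0, y=5), (x=1, y=6), (x=3, y=6)
  Distance 4: (x=5, y=3), (x=0, y=6), (x=4, y=6), (x=3, y=7)
  Distance 5: (x=5, y=6), (x=0, y=7), (x=3, y=8)
  Distance 6: (x=6, y=6), (x=5, y=7), (x=2, y=8), (x=4, y=8), (x=3, y=9)
  Distance 7: (x=6, y=5), (x=1, y=8), (x=5, y=8), (x=2, y=9)  <- goal reached here
One shortest path (7 moves): (x=2, y=4) -> (x=3, y=4) -> (x=3, y=5) -> (x=3, y=6) -> (x=4, y=6) -> (x=5, y=6) -> (x=5, y=7) -> (x=5, y=8)

Answer: Shortest path length: 7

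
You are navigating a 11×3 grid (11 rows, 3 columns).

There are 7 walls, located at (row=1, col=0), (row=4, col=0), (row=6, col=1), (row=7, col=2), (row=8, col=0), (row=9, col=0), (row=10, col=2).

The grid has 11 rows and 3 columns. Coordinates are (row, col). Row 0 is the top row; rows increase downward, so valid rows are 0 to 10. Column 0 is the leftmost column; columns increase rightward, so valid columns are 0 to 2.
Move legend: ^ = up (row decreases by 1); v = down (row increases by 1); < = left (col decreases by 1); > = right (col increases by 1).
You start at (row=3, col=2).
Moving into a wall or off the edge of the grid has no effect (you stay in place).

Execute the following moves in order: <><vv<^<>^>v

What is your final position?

Start: (row=3, col=2)
  < (left): (row=3, col=2) -> (row=3, col=1)
  > (right): (row=3, col=1) -> (row=3, col=2)
  < (left): (row=3, col=2) -> (row=3, col=1)
  v (down): (row=3, col=1) -> (row=4, col=1)
  v (down): (row=4, col=1) -> (row=5, col=1)
  < (left): (row=5, col=1) -> (row=5, col=0)
  ^ (up): blocked, stay at (row=5, col=0)
  < (left): blocked, stay at (row=5, col=0)
  > (right): (row=5, col=0) -> (row=5, col=1)
  ^ (up): (row=5, col=1) -> (row=4, col=1)
  > (right): (row=4, col=1) -> (row=4, col=2)
  v (down): (row=4, col=2) -> (row=5, col=2)
Final: (row=5, col=2)

Answer: Final position: (row=5, col=2)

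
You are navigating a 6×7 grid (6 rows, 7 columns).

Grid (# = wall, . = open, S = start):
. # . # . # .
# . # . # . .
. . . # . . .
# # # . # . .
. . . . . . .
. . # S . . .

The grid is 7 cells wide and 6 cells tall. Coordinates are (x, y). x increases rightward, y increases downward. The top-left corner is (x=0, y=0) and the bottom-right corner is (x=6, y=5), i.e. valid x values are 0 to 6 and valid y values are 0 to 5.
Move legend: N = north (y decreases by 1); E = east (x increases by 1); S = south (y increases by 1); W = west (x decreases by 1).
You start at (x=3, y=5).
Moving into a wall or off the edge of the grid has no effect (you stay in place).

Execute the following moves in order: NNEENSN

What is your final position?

Answer: Final position: (x=3, y=3)

Derivation:
Start: (x=3, y=5)
  N (north): (x=3, y=5) -> (x=3, y=4)
  N (north): (x=3, y=4) -> (x=3, y=3)
  E (east): blocked, stay at (x=3, y=3)
  E (east): blocked, stay at (x=3, y=3)
  N (north): blocked, stay at (x=3, y=3)
  S (south): (x=3, y=3) -> (x=3, y=4)
  N (north): (x=3, y=4) -> (x=3, y=3)
Final: (x=3, y=3)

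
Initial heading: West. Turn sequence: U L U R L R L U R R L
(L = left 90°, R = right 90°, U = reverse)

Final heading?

Start: West
  U (U-turn (180°)) -> East
  L (left (90° counter-clockwise)) -> North
  U (U-turn (180°)) -> South
  R (right (90° clockwise)) -> West
  L (left (90° counter-clockwise)) -> South
  R (right (90° clockwise)) -> West
  L (left (90° counter-clockwise)) -> South
  U (U-turn (180°)) -> North
  R (right (90° clockwise)) -> East
  R (right (90° clockwise)) -> South
  L (left (90° counter-clockwise)) -> East
Final: East

Answer: Final heading: East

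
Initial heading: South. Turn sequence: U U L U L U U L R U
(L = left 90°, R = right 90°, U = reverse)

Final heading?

Start: South
  U (U-turn (180°)) -> North
  U (U-turn (180°)) -> South
  L (left (90° counter-clockwise)) -> East
  U (U-turn (180°)) -> West
  L (left (90° counter-clockwise)) -> South
  U (U-turn (180°)) -> North
  U (U-turn (180°)) -> South
  L (left (90° counter-clockwise)) -> East
  R (right (90° clockwise)) -> South
  U (U-turn (180°)) -> North
Final: North

Answer: Final heading: North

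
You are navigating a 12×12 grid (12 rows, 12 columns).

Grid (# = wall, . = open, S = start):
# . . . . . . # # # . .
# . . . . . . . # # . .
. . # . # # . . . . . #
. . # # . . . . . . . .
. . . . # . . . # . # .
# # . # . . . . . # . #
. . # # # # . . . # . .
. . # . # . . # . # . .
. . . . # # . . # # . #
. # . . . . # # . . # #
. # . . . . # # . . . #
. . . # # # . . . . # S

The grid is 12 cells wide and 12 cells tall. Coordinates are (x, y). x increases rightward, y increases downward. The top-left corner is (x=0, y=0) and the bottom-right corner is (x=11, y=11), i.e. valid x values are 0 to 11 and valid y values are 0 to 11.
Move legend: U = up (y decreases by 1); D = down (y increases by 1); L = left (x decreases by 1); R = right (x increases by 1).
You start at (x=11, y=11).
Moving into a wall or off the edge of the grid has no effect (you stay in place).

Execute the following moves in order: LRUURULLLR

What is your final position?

Start: (x=11, y=11)
  L (left): blocked, stay at (x=11, y=11)
  R (right): blocked, stay at (x=11, y=11)
  U (up): blocked, stay at (x=11, y=11)
  U (up): blocked, stay at (x=11, y=11)
  R (right): blocked, stay at (x=11, y=11)
  U (up): blocked, stay at (x=11, y=11)
  [×3]L (left): blocked, stay at (x=11, y=11)
  R (right): blocked, stay at (x=11, y=11)
Final: (x=11, y=11)

Answer: Final position: (x=11, y=11)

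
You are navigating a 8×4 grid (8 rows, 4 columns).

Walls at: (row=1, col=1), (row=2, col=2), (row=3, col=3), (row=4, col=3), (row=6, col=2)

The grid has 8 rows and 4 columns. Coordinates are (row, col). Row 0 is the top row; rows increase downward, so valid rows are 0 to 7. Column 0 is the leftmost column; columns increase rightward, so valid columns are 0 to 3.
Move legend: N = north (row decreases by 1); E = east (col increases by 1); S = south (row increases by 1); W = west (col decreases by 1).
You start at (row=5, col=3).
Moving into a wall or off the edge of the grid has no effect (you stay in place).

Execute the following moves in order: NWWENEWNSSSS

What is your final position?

Answer: Final position: (row=7, col=1)

Derivation:
Start: (row=5, col=3)
  N (north): blocked, stay at (row=5, col=3)
  W (west): (row=5, col=3) -> (row=5, col=2)
  W (west): (row=5, col=2) -> (row=5, col=1)
  E (east): (row=5, col=1) -> (row=5, col=2)
  N (north): (row=5, col=2) -> (row=4, col=2)
  E (east): blocked, stay at (row=4, col=2)
  W (west): (row=4, col=2) -> (row=4, col=1)
  N (north): (row=4, col=1) -> (row=3, col=1)
  S (south): (row=3, col=1) -> (row=4, col=1)
  S (south): (row=4, col=1) -> (row=5, col=1)
  S (south): (row=5, col=1) -> (row=6, col=1)
  S (south): (row=6, col=1) -> (row=7, col=1)
Final: (row=7, col=1)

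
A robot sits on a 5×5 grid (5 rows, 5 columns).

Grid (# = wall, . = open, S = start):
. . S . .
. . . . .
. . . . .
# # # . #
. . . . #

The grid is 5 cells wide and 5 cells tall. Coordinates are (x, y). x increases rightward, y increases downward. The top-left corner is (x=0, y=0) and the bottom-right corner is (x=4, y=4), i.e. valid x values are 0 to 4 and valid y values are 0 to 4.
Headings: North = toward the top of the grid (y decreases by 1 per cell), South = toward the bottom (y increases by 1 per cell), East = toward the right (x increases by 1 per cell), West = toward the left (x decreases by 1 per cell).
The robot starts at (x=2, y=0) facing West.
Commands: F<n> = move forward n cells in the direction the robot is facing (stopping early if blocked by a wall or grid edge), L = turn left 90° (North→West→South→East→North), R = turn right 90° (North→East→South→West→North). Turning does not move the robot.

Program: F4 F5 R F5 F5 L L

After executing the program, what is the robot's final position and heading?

Answer: Final position: (x=0, y=0), facing South

Derivation:
Start: (x=2, y=0), facing West
  F4: move forward 2/4 (blocked), now at (x=0, y=0)
  F5: move forward 0/5 (blocked), now at (x=0, y=0)
  R: turn right, now facing North
  F5: move forward 0/5 (blocked), now at (x=0, y=0)
  F5: move forward 0/5 (blocked), now at (x=0, y=0)
  L: turn left, now facing West
  L: turn left, now facing South
Final: (x=0, y=0), facing South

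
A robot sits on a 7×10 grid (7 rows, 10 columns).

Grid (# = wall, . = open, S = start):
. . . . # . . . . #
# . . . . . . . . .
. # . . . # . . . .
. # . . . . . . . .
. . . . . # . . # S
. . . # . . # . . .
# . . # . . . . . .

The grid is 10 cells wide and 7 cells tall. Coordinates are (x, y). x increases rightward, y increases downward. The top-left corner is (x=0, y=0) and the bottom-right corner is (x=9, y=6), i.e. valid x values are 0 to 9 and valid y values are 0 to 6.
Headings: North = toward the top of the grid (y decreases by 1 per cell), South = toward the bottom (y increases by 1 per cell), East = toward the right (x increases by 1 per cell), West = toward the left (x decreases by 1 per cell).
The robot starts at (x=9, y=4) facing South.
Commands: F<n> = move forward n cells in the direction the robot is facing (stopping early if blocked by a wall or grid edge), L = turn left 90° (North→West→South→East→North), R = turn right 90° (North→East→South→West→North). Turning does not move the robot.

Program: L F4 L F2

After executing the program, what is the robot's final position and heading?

Answer: Final position: (x=9, y=2), facing North

Derivation:
Start: (x=9, y=4), facing South
  L: turn left, now facing East
  F4: move forward 0/4 (blocked), now at (x=9, y=4)
  L: turn left, now facing North
  F2: move forward 2, now at (x=9, y=2)
Final: (x=9, y=2), facing North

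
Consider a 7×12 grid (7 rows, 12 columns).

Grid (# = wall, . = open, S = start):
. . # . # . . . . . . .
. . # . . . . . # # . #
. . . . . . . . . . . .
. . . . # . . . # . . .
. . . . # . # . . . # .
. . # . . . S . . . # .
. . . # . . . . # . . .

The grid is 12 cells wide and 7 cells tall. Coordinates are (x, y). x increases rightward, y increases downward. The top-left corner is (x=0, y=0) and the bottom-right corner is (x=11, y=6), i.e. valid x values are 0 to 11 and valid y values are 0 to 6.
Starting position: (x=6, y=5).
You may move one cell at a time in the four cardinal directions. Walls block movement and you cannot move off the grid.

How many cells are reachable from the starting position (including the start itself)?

Answer: Reachable cells: 69

Derivation:
BFS flood-fill from (x=6, y=5):
  Distance 0: (x=6, y=5)
  Distance 1: (x=5, y=5), (x=7, y=5), (x=6, y=6)
  Distance 2: (x=5, y=4), (x=7, y=4), (x=4, y=5), (x=8, y=5), (x=5, y=6), (x=7, y=6)
  Distance 3: (x=5, y=3), (x=7, y=3), (x=8, y=4), (x=3, y=5), (x=9, y=5), (x=4, y=6)
  Distance 4: (x=5, y=2), (x=7, y=2), (x=6, y=3), (x=3, y=4), (x=9, y=4), (x=9, y=6)
  Distance 5: (x=5, y=1), (x=7, y=1), (x=4, y=2), (x=6, y=2), (x=8, y=2), (x=3, y=3), (x=9, y=3), (x=2, y=4), (x=10, y=6)
  Distance 6: (x=5, y=0), (x=7, y=0), (x=4, y=1), (x=6, y=1), (x=3, y=2), (x=9, y=2), (x=2, y=3), (x=10, y=3), (x=1, y=4), (x=11, y=6)
  Distance 7: (x=6, y=0), (x=8, y=0), (x=3, y=1), (x=2, y=2), (x=10, y=2), (x=1, y=3), (x=11, y=3), (x=0, y=4), (x=1, y=5), (x=11, y=5)
  Distance 8: (x=3, y=0), (x=9, y=0), (x=10, y=1), (x=1, y=2), (x=11, y=2), (x=0, y=3), (x=11, y=4), (x=0, y=5), (x=1, y=6)
  Distance 9: (x=10, y=0), (x=1, y=1), (x=0, y=2), (x=0, y=6), (x=2, y=6)
  Distance 10: (x=1, y=0), (x=11, y=0), (x=0, y=1)
  Distance 11: (x=0, y=0)
Total reachable: 69 (grid has 69 open cells total)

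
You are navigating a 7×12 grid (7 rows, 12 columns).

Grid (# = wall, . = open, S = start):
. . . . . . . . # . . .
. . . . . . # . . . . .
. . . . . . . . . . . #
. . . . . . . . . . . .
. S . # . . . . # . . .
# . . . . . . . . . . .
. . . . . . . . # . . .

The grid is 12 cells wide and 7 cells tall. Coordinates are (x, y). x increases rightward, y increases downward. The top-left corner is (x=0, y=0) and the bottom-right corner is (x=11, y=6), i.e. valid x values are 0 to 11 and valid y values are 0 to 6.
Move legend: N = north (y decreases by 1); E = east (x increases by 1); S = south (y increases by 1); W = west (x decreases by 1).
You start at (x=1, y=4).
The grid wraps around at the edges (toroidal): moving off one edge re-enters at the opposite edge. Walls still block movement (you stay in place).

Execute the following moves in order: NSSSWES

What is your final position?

Start: (x=1, y=4)
  N (north): (x=1, y=4) -> (x=1, y=3)
  S (south): (x=1, y=3) -> (x=1, y=4)
  S (south): (x=1, y=4) -> (x=1, y=5)
  S (south): (x=1, y=5) -> (x=1, y=6)
  W (west): (x=1, y=6) -> (x=0, y=6)
  E (east): (x=0, y=6) -> (x=1, y=6)
  S (south): (x=1, y=6) -> (x=1, y=0)
Final: (x=1, y=0)

Answer: Final position: (x=1, y=0)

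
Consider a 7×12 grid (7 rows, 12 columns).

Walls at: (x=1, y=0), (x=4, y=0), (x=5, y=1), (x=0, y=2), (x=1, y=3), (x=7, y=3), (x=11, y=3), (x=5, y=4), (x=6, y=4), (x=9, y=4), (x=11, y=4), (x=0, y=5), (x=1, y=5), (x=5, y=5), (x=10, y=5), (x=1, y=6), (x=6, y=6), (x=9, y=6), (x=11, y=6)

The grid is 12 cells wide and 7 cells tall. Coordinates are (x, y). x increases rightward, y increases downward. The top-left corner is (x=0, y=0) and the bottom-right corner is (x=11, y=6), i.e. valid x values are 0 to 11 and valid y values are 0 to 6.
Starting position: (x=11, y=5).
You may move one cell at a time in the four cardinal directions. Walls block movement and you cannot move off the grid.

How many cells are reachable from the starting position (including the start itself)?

BFS flood-fill from (x=11, y=5):
  Distance 0: (x=11, y=5)
Total reachable: 1 (grid has 65 open cells total)

Answer: Reachable cells: 1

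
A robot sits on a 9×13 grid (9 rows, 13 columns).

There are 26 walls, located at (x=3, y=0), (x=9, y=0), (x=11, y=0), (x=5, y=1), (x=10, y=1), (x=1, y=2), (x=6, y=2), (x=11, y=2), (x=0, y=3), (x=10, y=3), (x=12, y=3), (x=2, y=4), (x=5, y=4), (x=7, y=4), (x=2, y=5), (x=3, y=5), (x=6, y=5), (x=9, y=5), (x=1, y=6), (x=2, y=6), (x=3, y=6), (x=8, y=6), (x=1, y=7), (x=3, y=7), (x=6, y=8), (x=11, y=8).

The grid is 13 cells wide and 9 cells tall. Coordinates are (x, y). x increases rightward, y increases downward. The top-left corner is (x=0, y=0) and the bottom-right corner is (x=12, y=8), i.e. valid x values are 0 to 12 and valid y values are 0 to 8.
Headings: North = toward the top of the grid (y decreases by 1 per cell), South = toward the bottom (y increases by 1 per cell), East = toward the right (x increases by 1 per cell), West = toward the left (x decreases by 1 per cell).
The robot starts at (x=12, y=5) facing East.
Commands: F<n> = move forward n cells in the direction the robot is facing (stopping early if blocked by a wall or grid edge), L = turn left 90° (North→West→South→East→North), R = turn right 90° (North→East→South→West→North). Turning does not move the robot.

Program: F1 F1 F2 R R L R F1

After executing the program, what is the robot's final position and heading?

Answer: Final position: (x=11, y=5), facing West

Derivation:
Start: (x=12, y=5), facing East
  F1: move forward 0/1 (blocked), now at (x=12, y=5)
  F1: move forward 0/1 (blocked), now at (x=12, y=5)
  F2: move forward 0/2 (blocked), now at (x=12, y=5)
  R: turn right, now facing South
  R: turn right, now facing West
  L: turn left, now facing South
  R: turn right, now facing West
  F1: move forward 1, now at (x=11, y=5)
Final: (x=11, y=5), facing West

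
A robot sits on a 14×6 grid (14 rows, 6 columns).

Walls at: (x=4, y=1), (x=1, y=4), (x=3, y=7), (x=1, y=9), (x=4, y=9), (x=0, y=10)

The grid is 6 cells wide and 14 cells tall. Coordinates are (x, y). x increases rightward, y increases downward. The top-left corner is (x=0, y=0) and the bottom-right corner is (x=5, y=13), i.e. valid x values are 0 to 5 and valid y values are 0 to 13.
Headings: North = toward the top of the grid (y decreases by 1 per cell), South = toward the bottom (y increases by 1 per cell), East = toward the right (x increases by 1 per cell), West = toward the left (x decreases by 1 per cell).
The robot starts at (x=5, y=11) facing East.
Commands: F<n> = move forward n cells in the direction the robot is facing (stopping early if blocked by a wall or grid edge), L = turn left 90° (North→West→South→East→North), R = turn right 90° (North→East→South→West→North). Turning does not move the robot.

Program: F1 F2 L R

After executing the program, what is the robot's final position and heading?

Start: (x=5, y=11), facing East
  F1: move forward 0/1 (blocked), now at (x=5, y=11)
  F2: move forward 0/2 (blocked), now at (x=5, y=11)
  L: turn left, now facing North
  R: turn right, now facing East
Final: (x=5, y=11), facing East

Answer: Final position: (x=5, y=11), facing East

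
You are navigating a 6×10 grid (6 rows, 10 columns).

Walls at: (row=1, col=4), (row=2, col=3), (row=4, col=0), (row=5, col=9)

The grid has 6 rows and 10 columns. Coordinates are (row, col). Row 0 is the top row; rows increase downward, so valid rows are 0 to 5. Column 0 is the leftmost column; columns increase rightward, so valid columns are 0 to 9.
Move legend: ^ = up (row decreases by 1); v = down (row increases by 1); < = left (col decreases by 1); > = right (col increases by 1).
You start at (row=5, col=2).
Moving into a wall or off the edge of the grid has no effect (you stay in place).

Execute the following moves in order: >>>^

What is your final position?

Answer: Final position: (row=4, col=5)

Derivation:
Start: (row=5, col=2)
  > (right): (row=5, col=2) -> (row=5, col=3)
  > (right): (row=5, col=3) -> (row=5, col=4)
  > (right): (row=5, col=4) -> (row=5, col=5)
  ^ (up): (row=5, col=5) -> (row=4, col=5)
Final: (row=4, col=5)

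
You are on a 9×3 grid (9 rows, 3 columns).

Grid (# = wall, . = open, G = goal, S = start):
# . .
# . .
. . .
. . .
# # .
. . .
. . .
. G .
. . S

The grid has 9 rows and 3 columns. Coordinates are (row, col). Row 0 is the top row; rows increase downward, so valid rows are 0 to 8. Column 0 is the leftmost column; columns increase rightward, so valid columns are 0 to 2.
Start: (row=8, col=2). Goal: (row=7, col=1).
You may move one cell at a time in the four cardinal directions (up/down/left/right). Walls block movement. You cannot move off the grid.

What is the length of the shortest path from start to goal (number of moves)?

BFS from (row=8, col=2) until reaching (row=7, col=1):
  Distance 0: (row=8, col=2)
  Distance 1: (row=7, col=2), (row=8, col=1)
  Distance 2: (row=6, col=2), (row=7, col=1), (row=8, col=0)  <- goal reached here
One shortest path (2 moves): (row=8, col=2) -> (row=8, col=1) -> (row=7, col=1)

Answer: Shortest path length: 2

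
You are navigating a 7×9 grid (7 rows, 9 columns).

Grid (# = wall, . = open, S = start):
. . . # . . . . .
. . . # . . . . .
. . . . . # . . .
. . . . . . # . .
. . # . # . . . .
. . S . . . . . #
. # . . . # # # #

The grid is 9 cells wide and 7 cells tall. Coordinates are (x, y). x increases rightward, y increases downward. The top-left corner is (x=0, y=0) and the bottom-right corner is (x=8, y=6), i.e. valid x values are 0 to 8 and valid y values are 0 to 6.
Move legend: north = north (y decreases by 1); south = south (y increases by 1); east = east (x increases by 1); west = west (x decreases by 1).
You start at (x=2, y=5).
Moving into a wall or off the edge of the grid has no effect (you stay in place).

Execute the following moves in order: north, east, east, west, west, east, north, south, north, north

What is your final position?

Answer: Final position: (x=3, y=3)

Derivation:
Start: (x=2, y=5)
  north (north): blocked, stay at (x=2, y=5)
  east (east): (x=2, y=5) -> (x=3, y=5)
  east (east): (x=3, y=5) -> (x=4, y=5)
  west (west): (x=4, y=5) -> (x=3, y=5)
  west (west): (x=3, y=5) -> (x=2, y=5)
  east (east): (x=2, y=5) -> (x=3, y=5)
  north (north): (x=3, y=5) -> (x=3, y=4)
  south (south): (x=3, y=4) -> (x=3, y=5)
  north (north): (x=3, y=5) -> (x=3, y=4)
  north (north): (x=3, y=4) -> (x=3, y=3)
Final: (x=3, y=3)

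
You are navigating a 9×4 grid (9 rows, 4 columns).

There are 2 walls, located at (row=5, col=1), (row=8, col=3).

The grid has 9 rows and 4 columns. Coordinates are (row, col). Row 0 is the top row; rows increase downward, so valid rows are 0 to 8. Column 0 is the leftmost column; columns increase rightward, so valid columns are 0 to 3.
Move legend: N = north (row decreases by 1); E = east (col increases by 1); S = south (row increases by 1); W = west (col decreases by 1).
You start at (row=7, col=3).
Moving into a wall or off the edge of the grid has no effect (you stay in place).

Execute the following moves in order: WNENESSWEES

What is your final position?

Answer: Final position: (row=7, col=3)

Derivation:
Start: (row=7, col=3)
  W (west): (row=7, col=3) -> (row=7, col=2)
  N (north): (row=7, col=2) -> (row=6, col=2)
  E (east): (row=6, col=2) -> (row=6, col=3)
  N (north): (row=6, col=3) -> (row=5, col=3)
  E (east): blocked, stay at (row=5, col=3)
  S (south): (row=5, col=3) -> (row=6, col=3)
  S (south): (row=6, col=3) -> (row=7, col=3)
  W (west): (row=7, col=3) -> (row=7, col=2)
  E (east): (row=7, col=2) -> (row=7, col=3)
  E (east): blocked, stay at (row=7, col=3)
  S (south): blocked, stay at (row=7, col=3)
Final: (row=7, col=3)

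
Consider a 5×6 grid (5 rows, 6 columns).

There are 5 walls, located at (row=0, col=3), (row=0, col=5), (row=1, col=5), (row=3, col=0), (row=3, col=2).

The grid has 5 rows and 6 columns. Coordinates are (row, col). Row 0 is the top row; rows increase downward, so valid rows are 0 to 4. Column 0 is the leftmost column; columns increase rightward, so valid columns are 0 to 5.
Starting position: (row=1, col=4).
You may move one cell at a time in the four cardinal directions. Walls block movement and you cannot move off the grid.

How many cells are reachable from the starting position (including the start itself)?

Answer: Reachable cells: 25

Derivation:
BFS flood-fill from (row=1, col=4):
  Distance 0: (row=1, col=4)
  Distance 1: (row=0, col=4), (row=1, col=3), (row=2, col=4)
  Distance 2: (row=1, col=2), (row=2, col=3), (row=2, col=5), (row=3, col=4)
  Distance 3: (row=0, col=2), (row=1, col=1), (row=2, col=2), (row=3, col=3), (row=3, col=5), (row=4, col=4)
  Distance 4: (row=0, col=1), (row=1, col=0), (row=2, col=1), (row=4, col=3), (row=4, col=5)
  Distance 5: (row=0, col=0), (row=2, col=0), (row=3, col=1), (row=4, col=2)
  Distance 6: (row=4, col=1)
  Distance 7: (row=4, col=0)
Total reachable: 25 (grid has 25 open cells total)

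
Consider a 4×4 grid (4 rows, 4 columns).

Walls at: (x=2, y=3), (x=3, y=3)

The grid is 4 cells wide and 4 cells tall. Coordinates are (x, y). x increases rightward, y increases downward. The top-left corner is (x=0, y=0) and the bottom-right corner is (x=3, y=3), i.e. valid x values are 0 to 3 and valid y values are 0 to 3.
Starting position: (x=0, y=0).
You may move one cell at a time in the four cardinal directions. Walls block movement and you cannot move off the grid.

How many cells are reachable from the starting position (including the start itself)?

Answer: Reachable cells: 14

Derivation:
BFS flood-fill from (x=0, y=0):
  Distance 0: (x=0, y=0)
  Distance 1: (x=1, y=0), (x=0, y=1)
  Distance 2: (x=2, y=0), (x=1, y=1), (x=0, y=2)
  Distance 3: (x=3, y=0), (x=2, y=1), (x=1, y=2), (x=0, y=3)
  Distance 4: (x=3, y=1), (x=2, y=2), (x=1, y=3)
  Distance 5: (x=3, y=2)
Total reachable: 14 (grid has 14 open cells total)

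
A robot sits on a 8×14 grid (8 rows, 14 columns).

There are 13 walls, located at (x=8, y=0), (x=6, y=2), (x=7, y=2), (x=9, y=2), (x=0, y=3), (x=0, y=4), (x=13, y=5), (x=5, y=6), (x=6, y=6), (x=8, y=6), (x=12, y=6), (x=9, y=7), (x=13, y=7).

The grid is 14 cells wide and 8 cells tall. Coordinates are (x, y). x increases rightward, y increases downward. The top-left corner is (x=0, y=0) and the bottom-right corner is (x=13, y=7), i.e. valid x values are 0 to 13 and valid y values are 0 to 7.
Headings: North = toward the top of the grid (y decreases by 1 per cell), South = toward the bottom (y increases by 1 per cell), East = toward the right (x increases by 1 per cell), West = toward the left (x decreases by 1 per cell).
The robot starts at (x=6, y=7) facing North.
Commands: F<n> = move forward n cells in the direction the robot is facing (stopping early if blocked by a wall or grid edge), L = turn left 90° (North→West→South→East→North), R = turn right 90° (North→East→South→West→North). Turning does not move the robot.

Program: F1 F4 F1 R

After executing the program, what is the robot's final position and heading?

Start: (x=6, y=7), facing North
  F1: move forward 0/1 (blocked), now at (x=6, y=7)
  F4: move forward 0/4 (blocked), now at (x=6, y=7)
  F1: move forward 0/1 (blocked), now at (x=6, y=7)
  R: turn right, now facing East
Final: (x=6, y=7), facing East

Answer: Final position: (x=6, y=7), facing East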